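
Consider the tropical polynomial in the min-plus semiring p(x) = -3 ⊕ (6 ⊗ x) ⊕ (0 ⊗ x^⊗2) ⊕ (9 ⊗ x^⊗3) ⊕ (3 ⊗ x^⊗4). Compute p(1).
p(1) = -3

A tropical monomial a ⊗ x^⊗i evaluates to a + i · x. Evaluating each term at x = 1:
  Term 0 contributes -3 + 0 · 1 = -3
  Term 1 contributes 6 + 1 · 1 = 7
  Term 2 contributes 0 + 2 · 1 = 2
  Term 3 contributes 9 + 3 · 1 = 12
  Term 4 contributes 3 + 4 · 1 = 7
p(1) = ⊕ of these = min[-3, 7, 2, 12, 7] = -3.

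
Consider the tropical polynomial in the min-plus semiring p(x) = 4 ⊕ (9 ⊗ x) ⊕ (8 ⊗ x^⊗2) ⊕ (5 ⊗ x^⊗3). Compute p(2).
p(2) = 4

A tropical monomial a ⊗ x^⊗i evaluates to a + i · x. Evaluating each term at x = 2:
  Term 0 contributes 4 + 0 · 2 = 4
  Term 1 contributes 9 + 1 · 2 = 11
  Term 2 contributes 8 + 2 · 2 = 12
  Term 3 contributes 5 + 3 · 2 = 11
p(2) = ⊕ of these = min[4, 11, 12, 11] = 4.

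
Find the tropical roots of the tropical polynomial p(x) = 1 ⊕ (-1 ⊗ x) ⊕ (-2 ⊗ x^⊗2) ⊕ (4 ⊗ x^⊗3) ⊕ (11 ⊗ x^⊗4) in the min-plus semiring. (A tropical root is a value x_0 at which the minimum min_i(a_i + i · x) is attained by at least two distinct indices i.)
Roots: {-7, -6, 1, 2}

Each tropical root is a break point of the lower envelope of the lines y = a_i + i · x (there are 5 lines, with slopes 0, 1, ..., 4). Only the lines that attain the minimum somewhere contribute to roots; other lines are dominated. Here the surviving (envelope) indices are i = 4, i = 3, i = 2, i = 1, i = 0.
Intersections between consecutive envelope lines give the roots: for adjacent envelope indices i < j the intersection is x = (a_i − a_j) / (j − i). Reading off the sorted break points: {-7, -6, 1, 2}.
Verification: at each break x_0, at least two indices attain the minimum of min_i(a_i + i · x_0).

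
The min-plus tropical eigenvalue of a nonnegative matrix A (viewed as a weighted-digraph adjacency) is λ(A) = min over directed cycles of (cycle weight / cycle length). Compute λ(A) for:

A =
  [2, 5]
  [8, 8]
λ(A) = 2

Enumerate directed cycles and compute their means (weight / length). Sample:
  cycle 0 → 0: weight = 2, length = 1, mean = 2/1 ≈ 2.000
  cycle 1 → 1: weight = 8, length = 1, mean = 8/1 ≈ 8.000
  cycle 0 → 1 → 0: weight = 13, length = 2, mean = 13/2 ≈ 6.500
  cycle 1 → 0 → 1: weight = 13, length = 2, mean = 13/2 ≈ 6.500
Minimum mean = 2.000, attained e.g. along the cycle 0 → 0 with weight 2 and length 1. So λ(A) = 2/1 = 2.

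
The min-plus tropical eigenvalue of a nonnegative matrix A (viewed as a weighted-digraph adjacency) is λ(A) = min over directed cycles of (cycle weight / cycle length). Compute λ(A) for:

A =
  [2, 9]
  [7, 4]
λ(A) = 2

Enumerate directed cycles and compute their means (weight / length). Sample:
  cycle 0 → 0: weight = 2, length = 1, mean = 2/1 ≈ 2.000
  cycle 1 → 1: weight = 4, length = 1, mean = 4/1 ≈ 4.000
  cycle 0 → 1 → 0: weight = 16, length = 2, mean = 16/2 ≈ 8.000
  cycle 1 → 0 → 1: weight = 16, length = 2, mean = 16/2 ≈ 8.000
Minimum mean = 2.000, attained e.g. along the cycle 0 → 0 with weight 2 and length 1. So λ(A) = 2/1 = 2.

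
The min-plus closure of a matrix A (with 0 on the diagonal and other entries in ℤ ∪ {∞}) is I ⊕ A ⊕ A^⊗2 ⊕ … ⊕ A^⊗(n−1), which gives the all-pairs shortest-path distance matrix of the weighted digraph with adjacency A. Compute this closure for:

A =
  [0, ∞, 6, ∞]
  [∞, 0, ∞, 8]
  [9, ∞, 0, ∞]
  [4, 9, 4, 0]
Closure =
  [0, ∞, 6, ∞]
  [12, 0, 12, 8]
  [9, ∞, 0, ∞]
  [4, 9, 4, 0]

This is the Floyd-Warshall all-pairs shortest-path computation. For each intermediate vertex k = 0, 1, …, 3, update dist[i][j] ← min(dist[i][j], dist[i][k] + dist[k][j]). The final matrix gives, for each (i, j), the minimum total weight of any directed path from i to j (possibly empty when i = j).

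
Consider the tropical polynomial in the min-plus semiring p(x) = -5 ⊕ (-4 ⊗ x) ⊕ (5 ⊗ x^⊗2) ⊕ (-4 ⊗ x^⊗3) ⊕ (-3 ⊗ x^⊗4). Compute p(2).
p(2) = -5

A tropical monomial a ⊗ x^⊗i evaluates to a + i · x. Evaluating each term at x = 2:
  Term 0 contributes -5 + 0 · 2 = -5
  Term 1 contributes -4 + 1 · 2 = -2
  Term 2 contributes 5 + 2 · 2 = 9
  Term 3 contributes -4 + 3 · 2 = 2
  Term 4 contributes -3 + 4 · 2 = 5
p(2) = ⊕ of these = min[-5, -2, 9, 2, 5] = -5.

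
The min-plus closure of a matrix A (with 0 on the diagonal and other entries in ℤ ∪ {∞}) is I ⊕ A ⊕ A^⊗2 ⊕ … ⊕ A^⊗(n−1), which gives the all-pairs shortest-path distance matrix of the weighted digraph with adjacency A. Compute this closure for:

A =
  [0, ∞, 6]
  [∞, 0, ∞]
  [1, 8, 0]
Closure =
  [0, 14, 6]
  [∞, 0, ∞]
  [1, 8, 0]

This is the Floyd-Warshall all-pairs shortest-path computation. For each intermediate vertex k = 0, 1, …, 2, update dist[i][j] ← min(dist[i][j], dist[i][k] + dist[k][j]). The final matrix gives, for each (i, j), the minimum total weight of any directed path from i to j (possibly empty when i = j).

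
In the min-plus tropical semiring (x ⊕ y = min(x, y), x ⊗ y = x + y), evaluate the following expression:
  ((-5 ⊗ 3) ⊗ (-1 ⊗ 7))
((-5 ⊗ 3) ⊗ (-1 ⊗ 7)) = 4

Expand innermost to outermost. Recall ⊕ takes the minimum of its arguments and ⊗ takes their sum. Working out the expression ((-5 ⊗ 3) ⊗ (-1 ⊗ 7)) gives 4.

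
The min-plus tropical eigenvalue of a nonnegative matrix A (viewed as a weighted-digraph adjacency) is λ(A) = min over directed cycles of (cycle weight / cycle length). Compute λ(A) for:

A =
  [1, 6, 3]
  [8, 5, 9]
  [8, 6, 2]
λ(A) = 1

Enumerate directed cycles and compute their means (weight / length). Sample:
  cycle 0 → 0: weight = 1, length = 1, mean = 1/1 ≈ 1.000
  cycle 1 → 1: weight = 5, length = 1, mean = 5/1 ≈ 5.000
  cycle 2 → 2: weight = 2, length = 1, mean = 2/1 ≈ 2.000
  cycle 0 → 1 → 0: weight = 14, length = 2, mean = 14/2 ≈ 7.000
  cycle 0 → 2 → 0: weight = 11, length = 2, mean = 11/2 ≈ 5.500
  cycle 1 → 0 → 1: weight = 14, length = 2, mean = 14/2 ≈ 7.000
Minimum mean = 1.000, attained e.g. along the cycle 0 → 0 with weight 1 and length 1. So λ(A) = 1/1 = 1.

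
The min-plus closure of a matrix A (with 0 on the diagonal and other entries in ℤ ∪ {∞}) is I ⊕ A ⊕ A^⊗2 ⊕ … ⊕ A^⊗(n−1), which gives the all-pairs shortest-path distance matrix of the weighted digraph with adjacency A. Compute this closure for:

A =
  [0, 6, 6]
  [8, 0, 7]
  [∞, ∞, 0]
Closure =
  [0, 6, 6]
  [8, 0, 7]
  [∞, ∞, 0]

This is the Floyd-Warshall all-pairs shortest-path computation. For each intermediate vertex k = 0, 1, …, 2, update dist[i][j] ← min(dist[i][j], dist[i][k] + dist[k][j]). The final matrix gives, for each (i, j), the minimum total weight of any directed path from i to j (possibly empty when i = j).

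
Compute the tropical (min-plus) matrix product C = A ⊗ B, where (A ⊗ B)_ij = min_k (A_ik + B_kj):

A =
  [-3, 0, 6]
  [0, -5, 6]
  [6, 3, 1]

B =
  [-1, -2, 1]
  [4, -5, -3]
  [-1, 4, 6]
A ⊗ B =
  [-4, -5, -3]
  [-1, -10, -8]
  [0, -2, 0]

Apply the min-plus product entry-by-entry:
  C[0][0] = min over k of (A[0][0] + B[0][0] = -3 + -1 = -4, A[0][1] + B[1][0] = 0 + 4 = 4, A[0][2] + B[2][0] = 6 + -1 = 5) = -4 (attained at k = 0)
  C[0][1] = min over k of (A[0][0] + B[0][1] = -3 + -2 = -5, A[0][1] + B[1][1] = 0 + -5 = -5, A[0][2] + B[2][1] = 6 + 4 = 10) = -5 (attained at k = 0)
  C[0][2] = min over k of (A[0][0] + B[0][2] = -3 + 1 = -2, A[0][1] + B[1][2] = 0 + -3 = -3, A[0][2] + B[2][2] = 6 + 6 = 12) = -3 (attained at k = 1)
  C[1][0] = min over k of (A[1][0] + B[0][0] = 0 + -1 = -1, A[1][1] + B[1][0] = -5 + 4 = -1, A[1][2] + B[2][0] = 6 + -1 = 5) = -1 (attained at k = 0)
  C[1][1] = min over k of (A[1][0] + B[0][1] = 0 + -2 = -2, A[1][1] + B[1][1] = -5 + -5 = -10, A[1][2] + B[2][1] = 6 + 4 = 10) = -10 (attained at k = 1)
  C[1][2] = min over k of (A[1][0] + B[0][2] = 0 + 1 = 1, A[1][1] + B[1][2] = -5 + -3 = -8, A[1][2] + B[2][2] = 6 + 6 = 12) = -8 (attained at k = 1)
  C[2][0] = min over k of (A[2][0] + B[0][0] = 6 + -1 = 5, A[2][1] + B[1][0] = 3 + 4 = 7, A[2][2] + B[2][0] = 1 + -1 = 0) = 0 (attained at k = 2)
  C[2][1] = min over k of (A[2][0] + B[0][1] = 6 + -2 = 4, A[2][1] + B[1][1] = 3 + -5 = -2, A[2][2] + B[2][1] = 1 + 4 = 5) = -2 (attained at k = 1)
  C[2][2] = min over k of (A[2][0] + B[0][2] = 6 + 1 = 7, A[2][1] + B[1][2] = 3 + -3 = 0, A[2][2] + B[2][2] = 1 + 6 = 7) = 0 (attained at k = 1)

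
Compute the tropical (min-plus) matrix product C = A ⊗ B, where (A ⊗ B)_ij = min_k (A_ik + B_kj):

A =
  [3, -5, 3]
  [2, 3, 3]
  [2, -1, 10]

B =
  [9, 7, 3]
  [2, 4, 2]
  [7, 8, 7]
A ⊗ B =
  [-3, -1, -3]
  [5, 7, 5]
  [1, 3, 1]

Apply the min-plus product entry-by-entry:
  C[0][0] = min over k of (A[0][0] + B[0][0] = 3 + 9 = 12, A[0][1] + B[1][0] = -5 + 2 = -3, A[0][2] + B[2][0] = 3 + 7 = 10) = -3 (attained at k = 1)
  C[0][1] = min over k of (A[0][0] + B[0][1] = 3 + 7 = 10, A[0][1] + B[1][1] = -5 + 4 = -1, A[0][2] + B[2][1] = 3 + 8 = 11) = -1 (attained at k = 1)
  C[0][2] = min over k of (A[0][0] + B[0][2] = 3 + 3 = 6, A[0][1] + B[1][2] = -5 + 2 = -3, A[0][2] + B[2][2] = 3 + 7 = 10) = -3 (attained at k = 1)
  C[1][0] = min over k of (A[1][0] + B[0][0] = 2 + 9 = 11, A[1][1] + B[1][0] = 3 + 2 = 5, A[1][2] + B[2][0] = 3 + 7 = 10) = 5 (attained at k = 1)
  C[1][1] = min over k of (A[1][0] + B[0][1] = 2 + 7 = 9, A[1][1] + B[1][1] = 3 + 4 = 7, A[1][2] + B[2][1] = 3 + 8 = 11) = 7 (attained at k = 1)
  C[1][2] = min over k of (A[1][0] + B[0][2] = 2 + 3 = 5, A[1][1] + B[1][2] = 3 + 2 = 5, A[1][2] + B[2][2] = 3 + 7 = 10) = 5 (attained at k = 0)
  C[2][0] = min over k of (A[2][0] + B[0][0] = 2 + 9 = 11, A[2][1] + B[1][0] = -1 + 2 = 1, A[2][2] + B[2][0] = 10 + 7 = 17) = 1 (attained at k = 1)
  C[2][1] = min over k of (A[2][0] + B[0][1] = 2 + 7 = 9, A[2][1] + B[1][1] = -1 + 4 = 3, A[2][2] + B[2][1] = 10 + 8 = 18) = 3 (attained at k = 1)
  C[2][2] = min over k of (A[2][0] + B[0][2] = 2 + 3 = 5, A[2][1] + B[1][2] = -1 + 2 = 1, A[2][2] + B[2][2] = 10 + 7 = 17) = 1 (attained at k = 1)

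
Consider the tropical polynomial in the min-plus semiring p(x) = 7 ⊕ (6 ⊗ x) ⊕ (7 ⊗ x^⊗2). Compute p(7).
p(7) = 7

A tropical monomial a ⊗ x^⊗i evaluates to a + i · x. Evaluating each term at x = 7:
  Term 0 contributes 7 + 0 · 7 = 7
  Term 1 contributes 6 + 1 · 7 = 13
  Term 2 contributes 7 + 2 · 7 = 21
p(7) = ⊕ of these = min[7, 13, 21] = 7.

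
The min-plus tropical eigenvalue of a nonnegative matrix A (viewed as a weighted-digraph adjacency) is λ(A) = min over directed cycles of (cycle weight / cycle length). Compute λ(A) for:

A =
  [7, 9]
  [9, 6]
λ(A) = 6

Enumerate directed cycles and compute their means (weight / length). Sample:
  cycle 0 → 0: weight = 7, length = 1, mean = 7/1 ≈ 7.000
  cycle 1 → 1: weight = 6, length = 1, mean = 6/1 ≈ 6.000
  cycle 0 → 1 → 0: weight = 18, length = 2, mean = 18/2 ≈ 9.000
  cycle 1 → 0 → 1: weight = 18, length = 2, mean = 18/2 ≈ 9.000
Minimum mean = 6.000, attained e.g. along the cycle 1 → 1 with weight 6 and length 1. So λ(A) = 6/1 = 6.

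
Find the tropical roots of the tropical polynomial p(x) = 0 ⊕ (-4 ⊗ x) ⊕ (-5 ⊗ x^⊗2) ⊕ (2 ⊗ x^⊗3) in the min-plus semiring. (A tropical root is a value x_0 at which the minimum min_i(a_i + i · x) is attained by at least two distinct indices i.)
Roots: {-7, 1, 4}

Each tropical root is a break point of the lower envelope of the lines y = a_i + i · x (there are 4 lines, with slopes 0, 1, ..., 3). Only the lines that attain the minimum somewhere contribute to roots; other lines are dominated. Here the surviving (envelope) indices are i = 3, i = 2, i = 1, i = 0.
Intersections between consecutive envelope lines give the roots: for adjacent envelope indices i < j the intersection is x = (a_i − a_j) / (j − i). Reading off the sorted break points: {-7, 1, 4}.
Verification: at each break x_0, at least two indices attain the minimum of min_i(a_i + i · x_0).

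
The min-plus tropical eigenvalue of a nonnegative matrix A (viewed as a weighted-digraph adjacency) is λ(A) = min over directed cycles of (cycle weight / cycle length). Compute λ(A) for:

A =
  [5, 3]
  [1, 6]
λ(A) = 2

Enumerate directed cycles and compute their means (weight / length). Sample:
  cycle 0 → 0: weight = 5, length = 1, mean = 5/1 ≈ 5.000
  cycle 1 → 1: weight = 6, length = 1, mean = 6/1 ≈ 6.000
  cycle 0 → 1 → 0: weight = 4, length = 2, mean = 4/2 ≈ 2.000
  cycle 1 → 0 → 1: weight = 4, length = 2, mean = 4/2 ≈ 2.000
Minimum mean = 2.000, attained e.g. along the cycle 0 → 1 → 0 with weight 4 and length 2. So λ(A) = 4/2 = 2.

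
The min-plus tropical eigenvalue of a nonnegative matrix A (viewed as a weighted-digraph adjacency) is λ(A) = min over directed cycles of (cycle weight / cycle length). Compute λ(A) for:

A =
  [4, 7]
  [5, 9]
λ(A) = 4

Enumerate directed cycles and compute their means (weight / length). Sample:
  cycle 0 → 0: weight = 4, length = 1, mean = 4/1 ≈ 4.000
  cycle 1 → 1: weight = 9, length = 1, mean = 9/1 ≈ 9.000
  cycle 0 → 1 → 0: weight = 12, length = 2, mean = 12/2 ≈ 6.000
  cycle 1 → 0 → 1: weight = 12, length = 2, mean = 12/2 ≈ 6.000
Minimum mean = 4.000, attained e.g. along the cycle 0 → 0 with weight 4 and length 1. So λ(A) = 4/1 = 4.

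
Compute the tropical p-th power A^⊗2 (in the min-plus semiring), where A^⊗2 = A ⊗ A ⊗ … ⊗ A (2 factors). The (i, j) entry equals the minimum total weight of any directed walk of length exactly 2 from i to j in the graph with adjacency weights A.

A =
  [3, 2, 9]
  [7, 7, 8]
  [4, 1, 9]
A^⊗2 =
  [6, 5, 10]
  [10, 9, 15]
  [7, 6, 9]

Each entry (A^⊗2)_ij equals the minimum over all length-2 walks i = v_0 → v_1 → … → v_2 = j of Σ_t A[v_t][v_{t+1}]. For example, for (i, j) = (0, 2) we minimise over 3 possible intermediate vertex sequences; the minimum is 10, attained along the walk 0 → 1 → 2.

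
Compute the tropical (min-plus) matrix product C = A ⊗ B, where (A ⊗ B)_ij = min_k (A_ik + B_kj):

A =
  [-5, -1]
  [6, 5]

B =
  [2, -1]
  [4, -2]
A ⊗ B =
  [-3, -6]
  [8, 3]

Apply the min-plus product entry-by-entry:
  C[0][0] = min over k of (A[0][0] + B[0][0] = -5 + 2 = -3, A[0][1] + B[1][0] = -1 + 4 = 3) = -3 (attained at k = 0)
  C[0][1] = min over k of (A[0][0] + B[0][1] = -5 + -1 = -6, A[0][1] + B[1][1] = -1 + -2 = -3) = -6 (attained at k = 0)
  C[1][0] = min over k of (A[1][0] + B[0][0] = 6 + 2 = 8, A[1][1] + B[1][0] = 5 + 4 = 9) = 8 (attained at k = 0)
  C[1][1] = min over k of (A[1][0] + B[0][1] = 6 + -1 = 5, A[1][1] + B[1][1] = 5 + -2 = 3) = 3 (attained at k = 1)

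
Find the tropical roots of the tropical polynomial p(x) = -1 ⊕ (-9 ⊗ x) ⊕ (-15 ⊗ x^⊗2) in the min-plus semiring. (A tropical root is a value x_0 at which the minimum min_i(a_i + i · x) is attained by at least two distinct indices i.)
Roots: {6, 8}

Each tropical root is a break point of the lower envelope of the lines y = a_i + i · x (there are 3 lines, with slopes 0, 1, ..., 2). Only the lines that attain the minimum somewhere contribute to roots; other lines are dominated. Here the surviving (envelope) indices are i = 2, i = 1, i = 0.
Intersections between consecutive envelope lines give the roots: for adjacent envelope indices i < j the intersection is x = (a_i − a_j) / (j − i). Reading off the sorted break points: {6, 8}.
Verification: at each break x_0, at least two indices attain the minimum of min_i(a_i + i · x_0).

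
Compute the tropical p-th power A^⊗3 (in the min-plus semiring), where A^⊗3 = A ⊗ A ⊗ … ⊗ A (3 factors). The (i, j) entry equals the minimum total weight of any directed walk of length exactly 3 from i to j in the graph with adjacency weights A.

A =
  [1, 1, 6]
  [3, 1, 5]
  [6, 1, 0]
A^⊗3 =
  [3, 3, 6]
  [5, 3, 5]
  [4, 1, 0]

Each entry (A^⊗3)_ij equals the minimum over all length-3 walks i = v_0 → v_1 → … → v_3 = j of Σ_t A[v_t][v_{t+1}]. For example, for (i, j) = (0, 2) we minimise over 9 possible intermediate vertex sequences; the minimum is 6, attained along the walk 0 → 1 → 2 → 2.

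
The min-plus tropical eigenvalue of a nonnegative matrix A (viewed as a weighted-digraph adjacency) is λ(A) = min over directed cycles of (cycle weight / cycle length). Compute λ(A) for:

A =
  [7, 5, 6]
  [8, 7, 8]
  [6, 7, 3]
λ(A) = 3

Enumerate directed cycles and compute their means (weight / length). Sample:
  cycle 0 → 0: weight = 7, length = 1, mean = 7/1 ≈ 7.000
  cycle 1 → 1: weight = 7, length = 1, mean = 7/1 ≈ 7.000
  cycle 2 → 2: weight = 3, length = 1, mean = 3/1 ≈ 3.000
  cycle 0 → 1 → 0: weight = 13, length = 2, mean = 13/2 ≈ 6.500
  cycle 0 → 2 → 0: weight = 12, length = 2, mean = 12/2 ≈ 6.000
  cycle 1 → 0 → 1: weight = 13, length = 2, mean = 13/2 ≈ 6.500
Minimum mean = 3.000, attained e.g. along the cycle 2 → 2 with weight 3 and length 1. So λ(A) = 3/1 = 3.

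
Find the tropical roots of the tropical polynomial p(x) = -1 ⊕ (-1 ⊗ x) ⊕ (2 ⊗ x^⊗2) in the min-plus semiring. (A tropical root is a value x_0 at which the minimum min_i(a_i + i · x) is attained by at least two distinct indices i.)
Roots: {-3, 0}

Each tropical root is a break point of the lower envelope of the lines y = a_i + i · x (there are 3 lines, with slopes 0, 1, ..., 2). Only the lines that attain the minimum somewhere contribute to roots; other lines are dominated. Here the surviving (envelope) indices are i = 2, i = 1, i = 0.
Intersections between consecutive envelope lines give the roots: for adjacent envelope indices i < j the intersection is x = (a_i − a_j) / (j − i). Reading off the sorted break points: {-3, 0}.
Verification: at each break x_0, at least two indices attain the minimum of min_i(a_i + i · x_0).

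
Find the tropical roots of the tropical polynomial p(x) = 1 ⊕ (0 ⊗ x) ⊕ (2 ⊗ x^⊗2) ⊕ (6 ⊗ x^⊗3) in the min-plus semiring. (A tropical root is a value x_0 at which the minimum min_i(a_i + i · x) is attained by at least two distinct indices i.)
Roots: {-4, -2, 1}

Each tropical root is a break point of the lower envelope of the lines y = a_i + i · x (there are 4 lines, with slopes 0, 1, ..., 3). Only the lines that attain the minimum somewhere contribute to roots; other lines are dominated. Here the surviving (envelope) indices are i = 3, i = 2, i = 1, i = 0.
Intersections between consecutive envelope lines give the roots: for adjacent envelope indices i < j the intersection is x = (a_i − a_j) / (j − i). Reading off the sorted break points: {-4, -2, 1}.
Verification: at each break x_0, at least two indices attain the minimum of min_i(a_i + i · x_0).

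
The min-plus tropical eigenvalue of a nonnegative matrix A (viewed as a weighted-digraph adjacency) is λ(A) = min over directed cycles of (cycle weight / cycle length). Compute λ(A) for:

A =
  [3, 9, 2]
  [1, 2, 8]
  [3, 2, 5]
λ(A) = 5/3

Enumerate directed cycles and compute their means (weight / length). Sample:
  cycle 0 → 0: weight = 3, length = 1, mean = 3/1 ≈ 3.000
  cycle 1 → 1: weight = 2, length = 1, mean = 2/1 ≈ 2.000
  cycle 2 → 2: weight = 5, length = 1, mean = 5/1 ≈ 5.000
  cycle 0 → 1 → 0: weight = 10, length = 2, mean = 10/2 ≈ 5.000
  cycle 0 → 2 → 0: weight = 5, length = 2, mean = 5/2 ≈ 2.500
  cycle 1 → 0 → 1: weight = 10, length = 2, mean = 10/2 ≈ 5.000
Minimum mean = 1.667, attained e.g. along the cycle 0 → 2 → 1 → 0 with weight 5 and length 3. So λ(A) = 5/3 = 5/3.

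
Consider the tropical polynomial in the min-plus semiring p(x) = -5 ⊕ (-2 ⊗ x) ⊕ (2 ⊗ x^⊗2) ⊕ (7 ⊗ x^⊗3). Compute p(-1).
p(-1) = -5

A tropical monomial a ⊗ x^⊗i evaluates to a + i · x. Evaluating each term at x = -1:
  Term 0 contributes -5 + 0 · -1 = -5
  Term 1 contributes -2 + 1 · -1 = -3
  Term 2 contributes 2 + 2 · -1 = 0
  Term 3 contributes 7 + 3 · -1 = 4
p(-1) = ⊕ of these = min[-5, -3, 0, 4] = -5.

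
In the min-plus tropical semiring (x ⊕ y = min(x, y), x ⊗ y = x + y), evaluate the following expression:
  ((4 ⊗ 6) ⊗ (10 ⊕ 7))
((4 ⊗ 6) ⊗ (10 ⊕ 7)) = 17

Expand innermost to outermost. Recall ⊕ takes the minimum of its arguments and ⊗ takes their sum. Working out the expression ((4 ⊗ 6) ⊗ (10 ⊕ 7)) gives 17.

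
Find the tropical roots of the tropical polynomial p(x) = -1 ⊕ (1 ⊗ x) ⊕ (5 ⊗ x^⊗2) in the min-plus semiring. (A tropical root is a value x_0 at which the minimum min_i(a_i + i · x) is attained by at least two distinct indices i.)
Roots: {-4, -2}

Each tropical root is a break point of the lower envelope of the lines y = a_i + i · x (there are 3 lines, with slopes 0, 1, ..., 2). Only the lines that attain the minimum somewhere contribute to roots; other lines are dominated. Here the surviving (envelope) indices are i = 2, i = 1, i = 0.
Intersections between consecutive envelope lines give the roots: for adjacent envelope indices i < j the intersection is x = (a_i − a_j) / (j − i). Reading off the sorted break points: {-4, -2}.
Verification: at each break x_0, at least two indices attain the minimum of min_i(a_i + i · x_0).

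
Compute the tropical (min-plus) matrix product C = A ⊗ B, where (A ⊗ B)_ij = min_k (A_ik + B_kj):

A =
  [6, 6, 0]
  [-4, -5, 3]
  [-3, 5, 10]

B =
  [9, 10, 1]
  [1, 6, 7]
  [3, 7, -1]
A ⊗ B =
  [3, 7, -1]
  [-4, 1, -3]
  [6, 7, -2]

Apply the min-plus product entry-by-entry:
  C[0][0] = min over k of (A[0][0] + B[0][0] = 6 + 9 = 15, A[0][1] + B[1][0] = 6 + 1 = 7, A[0][2] + B[2][0] = 0 + 3 = 3) = 3 (attained at k = 2)
  C[0][1] = min over k of (A[0][0] + B[0][1] = 6 + 10 = 16, A[0][1] + B[1][1] = 6 + 6 = 12, A[0][2] + B[2][1] = 0 + 7 = 7) = 7 (attained at k = 2)
  C[0][2] = min over k of (A[0][0] + B[0][2] = 6 + 1 = 7, A[0][1] + B[1][2] = 6 + 7 = 13, A[0][2] + B[2][2] = 0 + -1 = -1) = -1 (attained at k = 2)
  C[1][0] = min over k of (A[1][0] + B[0][0] = -4 + 9 = 5, A[1][1] + B[1][0] = -5 + 1 = -4, A[1][2] + B[2][0] = 3 + 3 = 6) = -4 (attained at k = 1)
  C[1][1] = min over k of (A[1][0] + B[0][1] = -4 + 10 = 6, A[1][1] + B[1][1] = -5 + 6 = 1, A[1][2] + B[2][1] = 3 + 7 = 10) = 1 (attained at k = 1)
  C[1][2] = min over k of (A[1][0] + B[0][2] = -4 + 1 = -3, A[1][1] + B[1][2] = -5 + 7 = 2, A[1][2] + B[2][2] = 3 + -1 = 2) = -3 (attained at k = 0)
  C[2][0] = min over k of (A[2][0] + B[0][0] = -3 + 9 = 6, A[2][1] + B[1][0] = 5 + 1 = 6, A[2][2] + B[2][0] = 10 + 3 = 13) = 6 (attained at k = 0)
  C[2][1] = min over k of (A[2][0] + B[0][1] = -3 + 10 = 7, A[2][1] + B[1][1] = 5 + 6 = 11, A[2][2] + B[2][1] = 10 + 7 = 17) = 7 (attained at k = 0)
  C[2][2] = min over k of (A[2][0] + B[0][2] = -3 + 1 = -2, A[2][1] + B[1][2] = 5 + 7 = 12, A[2][2] + B[2][2] = 10 + -1 = 9) = -2 (attained at k = 0)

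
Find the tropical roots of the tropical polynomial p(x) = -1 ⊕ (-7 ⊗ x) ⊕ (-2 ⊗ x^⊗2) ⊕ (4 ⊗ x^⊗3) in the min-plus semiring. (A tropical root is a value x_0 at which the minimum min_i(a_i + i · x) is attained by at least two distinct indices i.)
Roots: {-6, -5, 6}

Each tropical root is a break point of the lower envelope of the lines y = a_i + i · x (there are 4 lines, with slopes 0, 1, ..., 3). Only the lines that attain the minimum somewhere contribute to roots; other lines are dominated. Here the surviving (envelope) indices are i = 3, i = 2, i = 1, i = 0.
Intersections between consecutive envelope lines give the roots: for adjacent envelope indices i < j the intersection is x = (a_i − a_j) / (j − i). Reading off the sorted break points: {-6, -5, 6}.
Verification: at each break x_0, at least two indices attain the minimum of min_i(a_i + i · x_0).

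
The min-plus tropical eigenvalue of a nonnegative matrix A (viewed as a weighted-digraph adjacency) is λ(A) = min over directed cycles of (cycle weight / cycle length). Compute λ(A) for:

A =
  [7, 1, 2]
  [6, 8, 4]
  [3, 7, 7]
λ(A) = 5/2

Enumerate directed cycles and compute their means (weight / length). Sample:
  cycle 0 → 0: weight = 7, length = 1, mean = 7/1 ≈ 7.000
  cycle 1 → 1: weight = 8, length = 1, mean = 8/1 ≈ 8.000
  cycle 2 → 2: weight = 7, length = 1, mean = 7/1 ≈ 7.000
  cycle 0 → 1 → 0: weight = 7, length = 2, mean = 7/2 ≈ 3.500
  cycle 0 → 2 → 0: weight = 5, length = 2, mean = 5/2 ≈ 2.500
  cycle 1 → 0 → 1: weight = 7, length = 2, mean = 7/2 ≈ 3.500
Minimum mean = 2.500, attained e.g. along the cycle 0 → 2 → 0 with weight 5 and length 2. So λ(A) = 5/2 = 5/2.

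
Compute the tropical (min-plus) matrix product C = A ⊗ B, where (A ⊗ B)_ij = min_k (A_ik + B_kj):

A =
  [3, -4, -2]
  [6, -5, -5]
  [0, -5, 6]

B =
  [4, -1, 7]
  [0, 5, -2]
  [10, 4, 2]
A ⊗ B =
  [-4, 1, -6]
  [-5, -1, -7]
  [-5, -1, -7]

Apply the min-plus product entry-by-entry:
  C[0][0] = min over k of (A[0][0] + B[0][0] = 3 + 4 = 7, A[0][1] + B[1][0] = -4 + 0 = -4, A[0][2] + B[2][0] = -2 + 10 = 8) = -4 (attained at k = 1)
  C[0][1] = min over k of (A[0][0] + B[0][1] = 3 + -1 = 2, A[0][1] + B[1][1] = -4 + 5 = 1, A[0][2] + B[2][1] = -2 + 4 = 2) = 1 (attained at k = 1)
  C[0][2] = min over k of (A[0][0] + B[0][2] = 3 + 7 = 10, A[0][1] + B[1][2] = -4 + -2 = -6, A[0][2] + B[2][2] = -2 + 2 = 0) = -6 (attained at k = 1)
  C[1][0] = min over k of (A[1][0] + B[0][0] = 6 + 4 = 10, A[1][1] + B[1][0] = -5 + 0 = -5, A[1][2] + B[2][0] = -5 + 10 = 5) = -5 (attained at k = 1)
  C[1][1] = min over k of (A[1][0] + B[0][1] = 6 + -1 = 5, A[1][1] + B[1][1] = -5 + 5 = 0, A[1][2] + B[2][1] = -5 + 4 = -1) = -1 (attained at k = 2)
  C[1][2] = min over k of (A[1][0] + B[0][2] = 6 + 7 = 13, A[1][1] + B[1][2] = -5 + -2 = -7, A[1][2] + B[2][2] = -5 + 2 = -3) = -7 (attained at k = 1)
  C[2][0] = min over k of (A[2][0] + B[0][0] = 0 + 4 = 4, A[2][1] + B[1][0] = -5 + 0 = -5, A[2][2] + B[2][0] = 6 + 10 = 16) = -5 (attained at k = 1)
  C[2][1] = min over k of (A[2][0] + B[0][1] = 0 + -1 = -1, A[2][1] + B[1][1] = -5 + 5 = 0, A[2][2] + B[2][1] = 6 + 4 = 10) = -1 (attained at k = 0)
  C[2][2] = min over k of (A[2][0] + B[0][2] = 0 + 7 = 7, A[2][1] + B[1][2] = -5 + -2 = -7, A[2][2] + B[2][2] = 6 + 2 = 8) = -7 (attained at k = 1)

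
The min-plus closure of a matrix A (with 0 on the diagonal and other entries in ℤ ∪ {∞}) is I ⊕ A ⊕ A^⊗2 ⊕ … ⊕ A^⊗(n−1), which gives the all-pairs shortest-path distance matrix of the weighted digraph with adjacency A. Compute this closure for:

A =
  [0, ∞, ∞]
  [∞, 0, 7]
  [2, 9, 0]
Closure =
  [0, ∞, ∞]
  [9, 0, 7]
  [2, 9, 0]

This is the Floyd-Warshall all-pairs shortest-path computation. For each intermediate vertex k = 0, 1, …, 2, update dist[i][j] ← min(dist[i][j], dist[i][k] + dist[k][j]). The final matrix gives, for each (i, j), the minimum total weight of any directed path from i to j (possibly empty when i = j).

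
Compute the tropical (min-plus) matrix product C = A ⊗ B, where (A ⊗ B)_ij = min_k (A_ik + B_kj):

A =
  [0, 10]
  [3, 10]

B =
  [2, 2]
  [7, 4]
A ⊗ B =
  [2, 2]
  [5, 5]

Apply the min-plus product entry-by-entry:
  C[0][0] = min over k of (A[0][0] + B[0][0] = 0 + 2 = 2, A[0][1] + B[1][0] = 10 + 7 = 17) = 2 (attained at k = 0)
  C[0][1] = min over k of (A[0][0] + B[0][1] = 0 + 2 = 2, A[0][1] + B[1][1] = 10 + 4 = 14) = 2 (attained at k = 0)
  C[1][0] = min over k of (A[1][0] + B[0][0] = 3 + 2 = 5, A[1][1] + B[1][0] = 10 + 7 = 17) = 5 (attained at k = 0)
  C[1][1] = min over k of (A[1][0] + B[0][1] = 3 + 2 = 5, A[1][1] + B[1][1] = 10 + 4 = 14) = 5 (attained at k = 0)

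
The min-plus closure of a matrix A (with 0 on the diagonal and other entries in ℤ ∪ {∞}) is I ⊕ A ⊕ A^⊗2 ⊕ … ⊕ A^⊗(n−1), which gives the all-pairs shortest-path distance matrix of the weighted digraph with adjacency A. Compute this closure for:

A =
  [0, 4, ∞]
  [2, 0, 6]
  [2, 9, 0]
Closure =
  [0, 4, 10]
  [2, 0, 6]
  [2, 6, 0]

This is the Floyd-Warshall all-pairs shortest-path computation. For each intermediate vertex k = 0, 1, …, 2, update dist[i][j] ← min(dist[i][j], dist[i][k] + dist[k][j]). The final matrix gives, for each (i, j), the minimum total weight of any directed path from i to j (possibly empty when i = j).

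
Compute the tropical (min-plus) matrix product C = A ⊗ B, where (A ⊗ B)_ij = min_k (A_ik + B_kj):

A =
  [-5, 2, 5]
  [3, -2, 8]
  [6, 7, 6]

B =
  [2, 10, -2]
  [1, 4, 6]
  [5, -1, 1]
A ⊗ B =
  [-3, 4, -7]
  [-1, 2, 1]
  [8, 5, 4]

Apply the min-plus product entry-by-entry:
  C[0][0] = min over k of (A[0][0] + B[0][0] = -5 + 2 = -3, A[0][1] + B[1][0] = 2 + 1 = 3, A[0][2] + B[2][0] = 5 + 5 = 10) = -3 (attained at k = 0)
  C[0][1] = min over k of (A[0][0] + B[0][1] = -5 + 10 = 5, A[0][1] + B[1][1] = 2 + 4 = 6, A[0][2] + B[2][1] = 5 + -1 = 4) = 4 (attained at k = 2)
  C[0][2] = min over k of (A[0][0] + B[0][2] = -5 + -2 = -7, A[0][1] + B[1][2] = 2 + 6 = 8, A[0][2] + B[2][2] = 5 + 1 = 6) = -7 (attained at k = 0)
  C[1][0] = min over k of (A[1][0] + B[0][0] = 3 + 2 = 5, A[1][1] + B[1][0] = -2 + 1 = -1, A[1][2] + B[2][0] = 8 + 5 = 13) = -1 (attained at k = 1)
  C[1][1] = min over k of (A[1][0] + B[0][1] = 3 + 10 = 13, A[1][1] + B[1][1] = -2 + 4 = 2, A[1][2] + B[2][1] = 8 + -1 = 7) = 2 (attained at k = 1)
  C[1][2] = min over k of (A[1][0] + B[0][2] = 3 + -2 = 1, A[1][1] + B[1][2] = -2 + 6 = 4, A[1][2] + B[2][2] = 8 + 1 = 9) = 1 (attained at k = 0)
  C[2][0] = min over k of (A[2][0] + B[0][0] = 6 + 2 = 8, A[2][1] + B[1][0] = 7 + 1 = 8, A[2][2] + B[2][0] = 6 + 5 = 11) = 8 (attained at k = 0)
  C[2][1] = min over k of (A[2][0] + B[0][1] = 6 + 10 = 16, A[2][1] + B[1][1] = 7 + 4 = 11, A[2][2] + B[2][1] = 6 + -1 = 5) = 5 (attained at k = 2)
  C[2][2] = min over k of (A[2][0] + B[0][2] = 6 + -2 = 4, A[2][1] + B[1][2] = 7 + 6 = 13, A[2][2] + B[2][2] = 6 + 1 = 7) = 4 (attained at k = 0)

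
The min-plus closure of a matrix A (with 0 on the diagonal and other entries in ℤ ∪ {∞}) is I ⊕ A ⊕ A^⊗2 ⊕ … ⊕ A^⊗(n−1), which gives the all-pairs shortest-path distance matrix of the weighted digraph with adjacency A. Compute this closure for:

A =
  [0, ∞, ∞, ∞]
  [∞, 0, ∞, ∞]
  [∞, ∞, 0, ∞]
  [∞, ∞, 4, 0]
Closure =
  [0, ∞, ∞, ∞]
  [∞, 0, ∞, ∞]
  [∞, ∞, 0, ∞]
  [∞, ∞, 4, 0]

This is the Floyd-Warshall all-pairs shortest-path computation. For each intermediate vertex k = 0, 1, …, 3, update dist[i][j] ← min(dist[i][j], dist[i][k] + dist[k][j]). The final matrix gives, for each (i, j), the minimum total weight of any directed path from i to j (possibly empty when i = j).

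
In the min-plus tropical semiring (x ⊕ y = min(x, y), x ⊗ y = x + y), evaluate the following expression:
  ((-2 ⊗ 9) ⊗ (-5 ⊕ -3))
((-2 ⊗ 9) ⊗ (-5 ⊕ -3)) = 2

Expand innermost to outermost. Recall ⊕ takes the minimum of its arguments and ⊗ takes their sum. Working out the expression ((-2 ⊗ 9) ⊗ (-5 ⊕ -3)) gives 2.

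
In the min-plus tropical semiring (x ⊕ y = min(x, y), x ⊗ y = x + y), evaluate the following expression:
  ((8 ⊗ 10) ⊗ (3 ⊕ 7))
((8 ⊗ 10) ⊗ (3 ⊕ 7)) = 21

Expand innermost to outermost. Recall ⊕ takes the minimum of its arguments and ⊗ takes their sum. Working out the expression ((8 ⊗ 10) ⊗ (3 ⊕ 7)) gives 21.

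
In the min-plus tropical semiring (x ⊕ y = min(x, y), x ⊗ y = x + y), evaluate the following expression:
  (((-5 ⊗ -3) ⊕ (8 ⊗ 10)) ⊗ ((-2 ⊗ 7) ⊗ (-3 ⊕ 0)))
(((-5 ⊗ -3) ⊕ (8 ⊗ 10)) ⊗ ((-2 ⊗ 7) ⊗ (-3 ⊕ 0))) = -6

Expand innermost to outermost. Recall ⊕ takes the minimum of its arguments and ⊗ takes their sum. Working out the expression (((-5 ⊗ -3) ⊕ (8 ⊗ 10)) ⊗ ((-2 ⊗ 7) ⊗ (-3 ⊕ 0))) gives -6.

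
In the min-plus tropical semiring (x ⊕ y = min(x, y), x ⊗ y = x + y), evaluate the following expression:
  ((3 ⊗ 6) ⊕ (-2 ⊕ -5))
((3 ⊗ 6) ⊕ (-2 ⊕ -5)) = -5

Expand innermost to outermost. Recall ⊕ takes the minimum of its arguments and ⊗ takes their sum. Working out the expression ((3 ⊗ 6) ⊕ (-2 ⊕ -5)) gives -5.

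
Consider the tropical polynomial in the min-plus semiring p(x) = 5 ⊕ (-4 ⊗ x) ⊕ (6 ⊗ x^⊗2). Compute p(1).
p(1) = -3

A tropical monomial a ⊗ x^⊗i evaluates to a + i · x. Evaluating each term at x = 1:
  Term 0 contributes 5 + 0 · 1 = 5
  Term 1 contributes -4 + 1 · 1 = -3
  Term 2 contributes 6 + 2 · 1 = 8
p(1) = ⊕ of these = min[5, -3, 8] = -3.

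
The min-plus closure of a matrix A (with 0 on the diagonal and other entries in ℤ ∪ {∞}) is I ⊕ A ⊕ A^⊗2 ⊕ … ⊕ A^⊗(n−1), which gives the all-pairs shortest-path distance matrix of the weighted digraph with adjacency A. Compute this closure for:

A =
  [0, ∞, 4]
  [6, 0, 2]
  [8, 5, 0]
Closure =
  [0, 9, 4]
  [6, 0, 2]
  [8, 5, 0]

This is the Floyd-Warshall all-pairs shortest-path computation. For each intermediate vertex k = 0, 1, …, 2, update dist[i][j] ← min(dist[i][j], dist[i][k] + dist[k][j]). The final matrix gives, for each (i, j), the minimum total weight of any directed path from i to j (possibly empty when i = j).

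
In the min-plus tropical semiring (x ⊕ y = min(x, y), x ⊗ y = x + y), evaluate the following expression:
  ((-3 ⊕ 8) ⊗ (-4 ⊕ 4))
((-3 ⊕ 8) ⊗ (-4 ⊕ 4)) = -7

Expand innermost to outermost. Recall ⊕ takes the minimum of its arguments and ⊗ takes their sum. Working out the expression ((-3 ⊕ 8) ⊗ (-4 ⊕ 4)) gives -7.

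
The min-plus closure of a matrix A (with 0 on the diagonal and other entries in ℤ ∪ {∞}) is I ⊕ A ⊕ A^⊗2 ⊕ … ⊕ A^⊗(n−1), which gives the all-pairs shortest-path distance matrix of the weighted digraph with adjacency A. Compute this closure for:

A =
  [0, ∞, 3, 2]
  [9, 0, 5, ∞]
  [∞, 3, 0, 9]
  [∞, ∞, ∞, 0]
Closure =
  [0, 6, 3, 2]
  [9, 0, 5, 11]
  [12, 3, 0, 9]
  [∞, ∞, ∞, 0]

This is the Floyd-Warshall all-pairs shortest-path computation. For each intermediate vertex k = 0, 1, …, 3, update dist[i][j] ← min(dist[i][j], dist[i][k] + dist[k][j]). The final matrix gives, for each (i, j), the minimum total weight of any directed path from i to j (possibly empty when i = j).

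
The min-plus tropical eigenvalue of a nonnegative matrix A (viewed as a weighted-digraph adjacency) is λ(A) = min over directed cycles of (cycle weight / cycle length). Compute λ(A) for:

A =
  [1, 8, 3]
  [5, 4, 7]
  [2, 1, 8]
λ(A) = 1

Enumerate directed cycles and compute their means (weight / length). Sample:
  cycle 0 → 0: weight = 1, length = 1, mean = 1/1 ≈ 1.000
  cycle 1 → 1: weight = 4, length = 1, mean = 4/1 ≈ 4.000
  cycle 2 → 2: weight = 8, length = 1, mean = 8/1 ≈ 8.000
  cycle 0 → 1 → 0: weight = 13, length = 2, mean = 13/2 ≈ 6.500
  cycle 0 → 2 → 0: weight = 5, length = 2, mean = 5/2 ≈ 2.500
  cycle 1 → 0 → 1: weight = 13, length = 2, mean = 13/2 ≈ 6.500
Minimum mean = 1.000, attained e.g. along the cycle 0 → 0 with weight 1 and length 1. So λ(A) = 1/1 = 1.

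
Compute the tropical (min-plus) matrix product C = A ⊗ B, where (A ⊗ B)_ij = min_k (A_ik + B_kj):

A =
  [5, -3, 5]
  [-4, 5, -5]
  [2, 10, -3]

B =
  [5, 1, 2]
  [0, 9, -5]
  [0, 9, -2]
A ⊗ B =
  [-3, 6, -8]
  [-5, -3, -7]
  [-3, 3, -5]

Apply the min-plus product entry-by-entry:
  C[0][0] = min over k of (A[0][0] + B[0][0] = 5 + 5 = 10, A[0][1] + B[1][0] = -3 + 0 = -3, A[0][2] + B[2][0] = 5 + 0 = 5) = -3 (attained at k = 1)
  C[0][1] = min over k of (A[0][0] + B[0][1] = 5 + 1 = 6, A[0][1] + B[1][1] = -3 + 9 = 6, A[0][2] + B[2][1] = 5 + 9 = 14) = 6 (attained at k = 0)
  C[0][2] = min over k of (A[0][0] + B[0][2] = 5 + 2 = 7, A[0][1] + B[1][2] = -3 + -5 = -8, A[0][2] + B[2][2] = 5 + -2 = 3) = -8 (attained at k = 1)
  C[1][0] = min over k of (A[1][0] + B[0][0] = -4 + 5 = 1, A[1][1] + B[1][0] = 5 + 0 = 5, A[1][2] + B[2][0] = -5 + 0 = -5) = -5 (attained at k = 2)
  C[1][1] = min over k of (A[1][0] + B[0][1] = -4 + 1 = -3, A[1][1] + B[1][1] = 5 + 9 = 14, A[1][2] + B[2][1] = -5 + 9 = 4) = -3 (attained at k = 0)
  C[1][2] = min over k of (A[1][0] + B[0][2] = -4 + 2 = -2, A[1][1] + B[1][2] = 5 + -5 = 0, A[1][2] + B[2][2] = -5 + -2 = -7) = -7 (attained at k = 2)
  C[2][0] = min over k of (A[2][0] + B[0][0] = 2 + 5 = 7, A[2][1] + B[1][0] = 10 + 0 = 10, A[2][2] + B[2][0] = -3 + 0 = -3) = -3 (attained at k = 2)
  C[2][1] = min over k of (A[2][0] + B[0][1] = 2 + 1 = 3, A[2][1] + B[1][1] = 10 + 9 = 19, A[2][2] + B[2][1] = -3 + 9 = 6) = 3 (attained at k = 0)
  C[2][2] = min over k of (A[2][0] + B[0][2] = 2 + 2 = 4, A[2][1] + B[1][2] = 10 + -5 = 5, A[2][2] + B[2][2] = -3 + -2 = -5) = -5 (attained at k = 2)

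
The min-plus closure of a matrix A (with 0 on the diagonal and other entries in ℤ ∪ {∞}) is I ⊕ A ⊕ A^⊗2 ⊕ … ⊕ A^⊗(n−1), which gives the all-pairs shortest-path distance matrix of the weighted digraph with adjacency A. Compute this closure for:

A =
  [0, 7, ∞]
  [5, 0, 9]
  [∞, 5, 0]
Closure =
  [0, 7, 16]
  [5, 0, 9]
  [10, 5, 0]

This is the Floyd-Warshall all-pairs shortest-path computation. For each intermediate vertex k = 0, 1, …, 2, update dist[i][j] ← min(dist[i][j], dist[i][k] + dist[k][j]). The final matrix gives, for each (i, j), the minimum total weight of any directed path from i to j (possibly empty when i = j).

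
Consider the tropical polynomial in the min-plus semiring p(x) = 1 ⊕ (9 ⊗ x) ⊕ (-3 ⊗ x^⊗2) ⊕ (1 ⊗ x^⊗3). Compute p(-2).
p(-2) = -7

A tropical monomial a ⊗ x^⊗i evaluates to a + i · x. Evaluating each term at x = -2:
  Term 0 contributes 1 + 0 · -2 = 1
  Term 1 contributes 9 + 1 · -2 = 7
  Term 2 contributes -3 + 2 · -2 = -7
  Term 3 contributes 1 + 3 · -2 = -5
p(-2) = ⊕ of these = min[1, 7, -7, -5] = -7.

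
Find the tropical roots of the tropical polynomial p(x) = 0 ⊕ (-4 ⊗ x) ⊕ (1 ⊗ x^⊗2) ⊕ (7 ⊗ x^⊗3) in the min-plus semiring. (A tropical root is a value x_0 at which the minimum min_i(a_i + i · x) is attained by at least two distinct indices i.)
Roots: {-6, -5, 4}

Each tropical root is a break point of the lower envelope of the lines y = a_i + i · x (there are 4 lines, with slopes 0, 1, ..., 3). Only the lines that attain the minimum somewhere contribute to roots; other lines are dominated. Here the surviving (envelope) indices are i = 3, i = 2, i = 1, i = 0.
Intersections between consecutive envelope lines give the roots: for adjacent envelope indices i < j the intersection is x = (a_i − a_j) / (j − i). Reading off the sorted break points: {-6, -5, 4}.
Verification: at each break x_0, at least two indices attain the minimum of min_i(a_i + i · x_0).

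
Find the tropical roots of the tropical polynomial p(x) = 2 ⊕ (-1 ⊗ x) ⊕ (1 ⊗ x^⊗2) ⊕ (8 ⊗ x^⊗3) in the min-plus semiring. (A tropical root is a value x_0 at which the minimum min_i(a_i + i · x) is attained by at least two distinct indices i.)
Roots: {-7, -2, 3}

Each tropical root is a break point of the lower envelope of the lines y = a_i + i · x (there are 4 lines, with slopes 0, 1, ..., 3). Only the lines that attain the minimum somewhere contribute to roots; other lines are dominated. Here the surviving (envelope) indices are i = 3, i = 2, i = 1, i = 0.
Intersections between consecutive envelope lines give the roots: for adjacent envelope indices i < j the intersection is x = (a_i − a_j) / (j − i). Reading off the sorted break points: {-7, -2, 3}.
Verification: at each break x_0, at least two indices attain the minimum of min_i(a_i + i · x_0).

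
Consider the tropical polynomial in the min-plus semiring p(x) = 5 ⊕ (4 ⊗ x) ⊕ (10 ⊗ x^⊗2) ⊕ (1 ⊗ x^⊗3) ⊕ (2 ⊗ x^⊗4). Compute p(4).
p(4) = 5

A tropical monomial a ⊗ x^⊗i evaluates to a + i · x. Evaluating each term at x = 4:
  Term 0 contributes 5 + 0 · 4 = 5
  Term 1 contributes 4 + 1 · 4 = 8
  Term 2 contributes 10 + 2 · 4 = 18
  Term 3 contributes 1 + 3 · 4 = 13
  Term 4 contributes 2 + 4 · 4 = 18
p(4) = ⊕ of these = min[5, 8, 18, 13, 18] = 5.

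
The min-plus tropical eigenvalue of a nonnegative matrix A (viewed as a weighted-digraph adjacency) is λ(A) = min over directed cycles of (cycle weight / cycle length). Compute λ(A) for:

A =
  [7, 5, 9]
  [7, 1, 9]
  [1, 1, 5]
λ(A) = 1

Enumerate directed cycles and compute their means (weight / length). Sample:
  cycle 0 → 0: weight = 7, length = 1, mean = 7/1 ≈ 7.000
  cycle 1 → 1: weight = 1, length = 1, mean = 1/1 ≈ 1.000
  cycle 2 → 2: weight = 5, length = 1, mean = 5/1 ≈ 5.000
  cycle 0 → 1 → 0: weight = 12, length = 2, mean = 12/2 ≈ 6.000
  cycle 0 → 2 → 0: weight = 10, length = 2, mean = 10/2 ≈ 5.000
  cycle 1 → 0 → 1: weight = 12, length = 2, mean = 12/2 ≈ 6.000
Minimum mean = 1.000, attained e.g. along the cycle 1 → 1 with weight 1 and length 1. So λ(A) = 1/1 = 1.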